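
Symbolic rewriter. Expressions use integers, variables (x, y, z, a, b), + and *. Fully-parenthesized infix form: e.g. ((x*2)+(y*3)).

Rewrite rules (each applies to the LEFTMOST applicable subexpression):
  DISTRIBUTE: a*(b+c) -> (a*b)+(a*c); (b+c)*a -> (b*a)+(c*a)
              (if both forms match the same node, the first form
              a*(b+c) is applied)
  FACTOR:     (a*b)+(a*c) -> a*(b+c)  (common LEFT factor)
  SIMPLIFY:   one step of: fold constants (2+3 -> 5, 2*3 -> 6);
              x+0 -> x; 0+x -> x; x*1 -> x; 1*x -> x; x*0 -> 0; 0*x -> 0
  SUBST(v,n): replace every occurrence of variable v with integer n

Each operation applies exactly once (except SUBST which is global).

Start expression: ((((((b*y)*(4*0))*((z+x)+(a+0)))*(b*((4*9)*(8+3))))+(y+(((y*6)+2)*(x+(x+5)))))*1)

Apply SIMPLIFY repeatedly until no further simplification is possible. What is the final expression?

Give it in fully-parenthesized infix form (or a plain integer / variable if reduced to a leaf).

Answer: (y+(((y*6)+2)*(x+(x+5))))

Derivation:
Start: ((((((b*y)*(4*0))*((z+x)+(a+0)))*(b*((4*9)*(8+3))))+(y+(((y*6)+2)*(x+(x+5)))))*1)
Step 1: at root: ((((((b*y)*(4*0))*((z+x)+(a+0)))*(b*((4*9)*(8+3))))+(y+(((y*6)+2)*(x+(x+5)))))*1) -> (((((b*y)*(4*0))*((z+x)+(a+0)))*(b*((4*9)*(8+3))))+(y+(((y*6)+2)*(x+(x+5))))); overall: ((((((b*y)*(4*0))*((z+x)+(a+0)))*(b*((4*9)*(8+3))))+(y+(((y*6)+2)*(x+(x+5)))))*1) -> (((((b*y)*(4*0))*((z+x)+(a+0)))*(b*((4*9)*(8+3))))+(y+(((y*6)+2)*(x+(x+5)))))
Step 2: at LLLR: (4*0) -> 0; overall: (((((b*y)*(4*0))*((z+x)+(a+0)))*(b*((4*9)*(8+3))))+(y+(((y*6)+2)*(x+(x+5))))) -> (((((b*y)*0)*((z+x)+(a+0)))*(b*((4*9)*(8+3))))+(y+(((y*6)+2)*(x+(x+5)))))
Step 3: at LLL: ((b*y)*0) -> 0; overall: (((((b*y)*0)*((z+x)+(a+0)))*(b*((4*9)*(8+3))))+(y+(((y*6)+2)*(x+(x+5))))) -> (((0*((z+x)+(a+0)))*(b*((4*9)*(8+3))))+(y+(((y*6)+2)*(x+(x+5)))))
Step 4: at LL: (0*((z+x)+(a+0))) -> 0; overall: (((0*((z+x)+(a+0)))*(b*((4*9)*(8+3))))+(y+(((y*6)+2)*(x+(x+5))))) -> ((0*(b*((4*9)*(8+3))))+(y+(((y*6)+2)*(x+(x+5)))))
Step 5: at L: (0*(b*((4*9)*(8+3)))) -> 0; overall: ((0*(b*((4*9)*(8+3))))+(y+(((y*6)+2)*(x+(x+5))))) -> (0+(y+(((y*6)+2)*(x+(x+5)))))
Step 6: at root: (0+(y+(((y*6)+2)*(x+(x+5))))) -> (y+(((y*6)+2)*(x+(x+5)))); overall: (0+(y+(((y*6)+2)*(x+(x+5))))) -> (y+(((y*6)+2)*(x+(x+5))))
Fixed point: (y+(((y*6)+2)*(x+(x+5))))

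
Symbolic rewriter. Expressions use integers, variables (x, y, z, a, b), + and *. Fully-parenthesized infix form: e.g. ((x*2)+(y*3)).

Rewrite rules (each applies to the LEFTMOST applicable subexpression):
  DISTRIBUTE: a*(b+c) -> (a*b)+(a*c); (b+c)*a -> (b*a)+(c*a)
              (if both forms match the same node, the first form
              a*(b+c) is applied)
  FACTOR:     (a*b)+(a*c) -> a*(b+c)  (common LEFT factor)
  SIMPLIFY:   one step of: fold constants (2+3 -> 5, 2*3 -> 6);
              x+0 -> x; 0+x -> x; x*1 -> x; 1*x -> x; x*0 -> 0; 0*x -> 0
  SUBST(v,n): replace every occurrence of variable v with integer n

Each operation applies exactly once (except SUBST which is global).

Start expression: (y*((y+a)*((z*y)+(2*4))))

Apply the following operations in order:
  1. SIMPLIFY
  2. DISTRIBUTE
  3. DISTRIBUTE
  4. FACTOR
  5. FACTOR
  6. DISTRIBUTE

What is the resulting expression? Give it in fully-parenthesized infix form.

Answer: (y*(((y+a)*(z*y))+((y+a)*8)))

Derivation:
Start: (y*((y+a)*((z*y)+(2*4))))
Apply SIMPLIFY at RRR (target: (2*4)): (y*((y+a)*((z*y)+(2*4)))) -> (y*((y+a)*((z*y)+8)))
Apply DISTRIBUTE at R (target: ((y+a)*((z*y)+8))): (y*((y+a)*((z*y)+8))) -> (y*(((y+a)*(z*y))+((y+a)*8)))
Apply DISTRIBUTE at root (target: (y*(((y+a)*(z*y))+((y+a)*8)))): (y*(((y+a)*(z*y))+((y+a)*8))) -> ((y*((y+a)*(z*y)))+(y*((y+a)*8)))
Apply FACTOR at root (target: ((y*((y+a)*(z*y)))+(y*((y+a)*8)))): ((y*((y+a)*(z*y)))+(y*((y+a)*8))) -> (y*(((y+a)*(z*y))+((y+a)*8)))
Apply FACTOR at R (target: (((y+a)*(z*y))+((y+a)*8))): (y*(((y+a)*(z*y))+((y+a)*8))) -> (y*((y+a)*((z*y)+8)))
Apply DISTRIBUTE at R (target: ((y+a)*((z*y)+8))): (y*((y+a)*((z*y)+8))) -> (y*(((y+a)*(z*y))+((y+a)*8)))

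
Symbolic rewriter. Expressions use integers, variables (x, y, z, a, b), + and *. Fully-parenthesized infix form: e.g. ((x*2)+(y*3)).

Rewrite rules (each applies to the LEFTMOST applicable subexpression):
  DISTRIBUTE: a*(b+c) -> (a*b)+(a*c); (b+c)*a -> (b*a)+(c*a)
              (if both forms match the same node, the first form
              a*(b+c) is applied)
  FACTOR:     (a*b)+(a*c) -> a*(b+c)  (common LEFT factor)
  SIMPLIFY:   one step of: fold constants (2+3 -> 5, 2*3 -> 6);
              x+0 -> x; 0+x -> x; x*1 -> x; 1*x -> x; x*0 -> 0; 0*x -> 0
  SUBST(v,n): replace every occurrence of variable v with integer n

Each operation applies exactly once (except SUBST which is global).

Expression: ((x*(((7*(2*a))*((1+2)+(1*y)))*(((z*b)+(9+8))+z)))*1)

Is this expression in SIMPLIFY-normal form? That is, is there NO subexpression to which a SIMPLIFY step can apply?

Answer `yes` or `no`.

Answer: no

Derivation:
Expression: ((x*(((7*(2*a))*((1+2)+(1*y)))*(((z*b)+(9+8))+z)))*1)
Scanning for simplifiable subexpressions (pre-order)...
  at root: ((x*(((7*(2*a))*((1+2)+(1*y)))*(((z*b)+(9+8))+z)))*1) (SIMPLIFIABLE)
  at L: (x*(((7*(2*a))*((1+2)+(1*y)))*(((z*b)+(9+8))+z))) (not simplifiable)
  at LR: (((7*(2*a))*((1+2)+(1*y)))*(((z*b)+(9+8))+z)) (not simplifiable)
  at LRL: ((7*(2*a))*((1+2)+(1*y))) (not simplifiable)
  at LRLL: (7*(2*a)) (not simplifiable)
  at LRLLR: (2*a) (not simplifiable)
  at LRLR: ((1+2)+(1*y)) (not simplifiable)
  at LRLRL: (1+2) (SIMPLIFIABLE)
  at LRLRR: (1*y) (SIMPLIFIABLE)
  at LRR: (((z*b)+(9+8))+z) (not simplifiable)
  at LRRL: ((z*b)+(9+8)) (not simplifiable)
  at LRRLL: (z*b) (not simplifiable)
  at LRRLR: (9+8) (SIMPLIFIABLE)
Found simplifiable subexpr at path root: ((x*(((7*(2*a))*((1+2)+(1*y)))*(((z*b)+(9+8))+z)))*1)
One SIMPLIFY step would give: (x*(((7*(2*a))*((1+2)+(1*y)))*(((z*b)+(9+8))+z)))
-> NOT in normal form.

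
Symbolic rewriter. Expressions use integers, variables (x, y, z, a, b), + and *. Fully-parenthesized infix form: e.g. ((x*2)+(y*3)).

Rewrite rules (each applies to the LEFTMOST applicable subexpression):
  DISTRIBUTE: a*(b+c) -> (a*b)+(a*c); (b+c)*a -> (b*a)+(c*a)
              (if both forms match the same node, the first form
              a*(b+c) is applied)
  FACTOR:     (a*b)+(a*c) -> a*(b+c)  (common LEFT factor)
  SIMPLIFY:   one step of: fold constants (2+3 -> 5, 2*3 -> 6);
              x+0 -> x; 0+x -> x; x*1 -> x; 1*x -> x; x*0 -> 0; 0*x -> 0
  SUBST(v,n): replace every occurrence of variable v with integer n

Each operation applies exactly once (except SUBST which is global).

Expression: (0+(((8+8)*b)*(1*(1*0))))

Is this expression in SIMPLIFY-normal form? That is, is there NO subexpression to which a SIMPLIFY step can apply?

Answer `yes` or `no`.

Answer: no

Derivation:
Expression: (0+(((8+8)*b)*(1*(1*0))))
Scanning for simplifiable subexpressions (pre-order)...
  at root: (0+(((8+8)*b)*(1*(1*0)))) (SIMPLIFIABLE)
  at R: (((8+8)*b)*(1*(1*0))) (not simplifiable)
  at RL: ((8+8)*b) (not simplifiable)
  at RLL: (8+8) (SIMPLIFIABLE)
  at RR: (1*(1*0)) (SIMPLIFIABLE)
  at RRR: (1*0) (SIMPLIFIABLE)
Found simplifiable subexpr at path root: (0+(((8+8)*b)*(1*(1*0))))
One SIMPLIFY step would give: (((8+8)*b)*(1*(1*0)))
-> NOT in normal form.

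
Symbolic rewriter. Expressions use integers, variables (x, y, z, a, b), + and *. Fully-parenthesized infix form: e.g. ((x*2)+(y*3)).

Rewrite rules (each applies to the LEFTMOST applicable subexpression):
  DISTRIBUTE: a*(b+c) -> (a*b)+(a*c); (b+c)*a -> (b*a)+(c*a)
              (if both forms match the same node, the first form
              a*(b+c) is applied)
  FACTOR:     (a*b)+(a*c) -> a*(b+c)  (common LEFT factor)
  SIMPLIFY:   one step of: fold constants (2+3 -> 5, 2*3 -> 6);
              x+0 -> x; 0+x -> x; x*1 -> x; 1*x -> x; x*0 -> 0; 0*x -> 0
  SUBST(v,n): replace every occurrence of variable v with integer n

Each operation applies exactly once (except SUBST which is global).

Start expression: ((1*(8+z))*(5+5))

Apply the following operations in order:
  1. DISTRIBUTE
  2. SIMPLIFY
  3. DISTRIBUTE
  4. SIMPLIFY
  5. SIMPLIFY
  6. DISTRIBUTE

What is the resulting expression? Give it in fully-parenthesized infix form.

Start: ((1*(8+z))*(5+5))
Apply DISTRIBUTE at root (target: ((1*(8+z))*(5+5))): ((1*(8+z))*(5+5)) -> (((1*(8+z))*5)+((1*(8+z))*5))
Apply SIMPLIFY at LL (target: (1*(8+z))): (((1*(8+z))*5)+((1*(8+z))*5)) -> (((8+z)*5)+((1*(8+z))*5))
Apply DISTRIBUTE at L (target: ((8+z)*5)): (((8+z)*5)+((1*(8+z))*5)) -> (((8*5)+(z*5))+((1*(8+z))*5))
Apply SIMPLIFY at LL (target: (8*5)): (((8*5)+(z*5))+((1*(8+z))*5)) -> ((40+(z*5))+((1*(8+z))*5))
Apply SIMPLIFY at RL (target: (1*(8+z))): ((40+(z*5))+((1*(8+z))*5)) -> ((40+(z*5))+((8+z)*5))
Apply DISTRIBUTE at R (target: ((8+z)*5)): ((40+(z*5))+((8+z)*5)) -> ((40+(z*5))+((8*5)+(z*5)))

Answer: ((40+(z*5))+((8*5)+(z*5)))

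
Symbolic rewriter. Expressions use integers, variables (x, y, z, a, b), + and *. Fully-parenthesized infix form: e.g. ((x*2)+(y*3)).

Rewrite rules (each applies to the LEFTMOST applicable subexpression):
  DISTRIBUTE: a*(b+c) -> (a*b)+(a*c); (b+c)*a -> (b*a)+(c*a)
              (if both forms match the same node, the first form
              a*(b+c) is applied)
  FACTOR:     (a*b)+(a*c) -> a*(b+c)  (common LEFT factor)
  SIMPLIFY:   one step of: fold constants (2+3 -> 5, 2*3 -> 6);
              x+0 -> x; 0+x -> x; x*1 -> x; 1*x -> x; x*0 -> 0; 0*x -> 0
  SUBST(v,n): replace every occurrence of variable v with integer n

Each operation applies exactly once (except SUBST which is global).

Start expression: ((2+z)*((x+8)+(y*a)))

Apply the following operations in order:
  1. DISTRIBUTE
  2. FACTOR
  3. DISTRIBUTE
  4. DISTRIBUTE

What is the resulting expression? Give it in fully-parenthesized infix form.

Start: ((2+z)*((x+8)+(y*a)))
Apply DISTRIBUTE at root (target: ((2+z)*((x+8)+(y*a)))): ((2+z)*((x+8)+(y*a))) -> (((2+z)*(x+8))+((2+z)*(y*a)))
Apply FACTOR at root (target: (((2+z)*(x+8))+((2+z)*(y*a)))): (((2+z)*(x+8))+((2+z)*(y*a))) -> ((2+z)*((x+8)+(y*a)))
Apply DISTRIBUTE at root (target: ((2+z)*((x+8)+(y*a)))): ((2+z)*((x+8)+(y*a))) -> (((2+z)*(x+8))+((2+z)*(y*a)))
Apply DISTRIBUTE at L (target: ((2+z)*(x+8))): (((2+z)*(x+8))+((2+z)*(y*a))) -> ((((2+z)*x)+((2+z)*8))+((2+z)*(y*a)))

Answer: ((((2+z)*x)+((2+z)*8))+((2+z)*(y*a)))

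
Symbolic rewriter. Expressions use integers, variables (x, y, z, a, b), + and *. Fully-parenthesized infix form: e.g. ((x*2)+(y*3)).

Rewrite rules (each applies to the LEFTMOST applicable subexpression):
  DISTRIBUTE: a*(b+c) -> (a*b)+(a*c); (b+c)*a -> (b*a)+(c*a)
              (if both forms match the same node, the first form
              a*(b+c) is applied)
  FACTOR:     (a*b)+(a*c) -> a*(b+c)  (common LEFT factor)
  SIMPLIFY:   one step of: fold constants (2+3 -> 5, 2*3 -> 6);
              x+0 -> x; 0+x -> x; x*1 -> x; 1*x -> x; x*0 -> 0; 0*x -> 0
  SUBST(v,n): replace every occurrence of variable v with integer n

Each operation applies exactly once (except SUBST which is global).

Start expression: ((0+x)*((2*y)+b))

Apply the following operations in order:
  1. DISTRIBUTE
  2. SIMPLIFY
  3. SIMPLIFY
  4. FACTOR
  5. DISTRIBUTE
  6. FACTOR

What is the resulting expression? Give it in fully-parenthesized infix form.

Answer: (x*((2*y)+b))

Derivation:
Start: ((0+x)*((2*y)+b))
Apply DISTRIBUTE at root (target: ((0+x)*((2*y)+b))): ((0+x)*((2*y)+b)) -> (((0+x)*(2*y))+((0+x)*b))
Apply SIMPLIFY at LL (target: (0+x)): (((0+x)*(2*y))+((0+x)*b)) -> ((x*(2*y))+((0+x)*b))
Apply SIMPLIFY at RL (target: (0+x)): ((x*(2*y))+((0+x)*b)) -> ((x*(2*y))+(x*b))
Apply FACTOR at root (target: ((x*(2*y))+(x*b))): ((x*(2*y))+(x*b)) -> (x*((2*y)+b))
Apply DISTRIBUTE at root (target: (x*((2*y)+b))): (x*((2*y)+b)) -> ((x*(2*y))+(x*b))
Apply FACTOR at root (target: ((x*(2*y))+(x*b))): ((x*(2*y))+(x*b)) -> (x*((2*y)+b))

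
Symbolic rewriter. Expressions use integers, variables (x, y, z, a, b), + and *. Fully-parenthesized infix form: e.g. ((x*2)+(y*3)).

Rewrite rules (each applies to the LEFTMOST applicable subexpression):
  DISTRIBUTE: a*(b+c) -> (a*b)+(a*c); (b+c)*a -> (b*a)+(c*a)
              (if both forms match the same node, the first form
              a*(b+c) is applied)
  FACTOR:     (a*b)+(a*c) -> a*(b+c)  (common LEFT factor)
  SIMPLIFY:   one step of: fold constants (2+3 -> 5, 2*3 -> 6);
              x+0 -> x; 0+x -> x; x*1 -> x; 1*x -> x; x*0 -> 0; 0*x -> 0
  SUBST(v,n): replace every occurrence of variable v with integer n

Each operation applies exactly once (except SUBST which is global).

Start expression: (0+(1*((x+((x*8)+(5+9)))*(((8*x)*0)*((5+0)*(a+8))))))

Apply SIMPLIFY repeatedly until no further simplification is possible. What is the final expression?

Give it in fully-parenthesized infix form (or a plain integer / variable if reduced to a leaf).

Start: (0+(1*((x+((x*8)+(5+9)))*(((8*x)*0)*((5+0)*(a+8))))))
Step 1: at root: (0+(1*((x+((x*8)+(5+9)))*(((8*x)*0)*((5+0)*(a+8)))))) -> (1*((x+((x*8)+(5+9)))*(((8*x)*0)*((5+0)*(a+8))))); overall: (0+(1*((x+((x*8)+(5+9)))*(((8*x)*0)*((5+0)*(a+8)))))) -> (1*((x+((x*8)+(5+9)))*(((8*x)*0)*((5+0)*(a+8)))))
Step 2: at root: (1*((x+((x*8)+(5+9)))*(((8*x)*0)*((5+0)*(a+8))))) -> ((x+((x*8)+(5+9)))*(((8*x)*0)*((5+0)*(a+8)))); overall: (1*((x+((x*8)+(5+9)))*(((8*x)*0)*((5+0)*(a+8))))) -> ((x+((x*8)+(5+9)))*(((8*x)*0)*((5+0)*(a+8))))
Step 3: at LRR: (5+9) -> 14; overall: ((x+((x*8)+(5+9)))*(((8*x)*0)*((5+0)*(a+8)))) -> ((x+((x*8)+14))*(((8*x)*0)*((5+0)*(a+8))))
Step 4: at RL: ((8*x)*0) -> 0; overall: ((x+((x*8)+14))*(((8*x)*0)*((5+0)*(a+8)))) -> ((x+((x*8)+14))*(0*((5+0)*(a+8))))
Step 5: at R: (0*((5+0)*(a+8))) -> 0; overall: ((x+((x*8)+14))*(0*((5+0)*(a+8)))) -> ((x+((x*8)+14))*0)
Step 6: at root: ((x+((x*8)+14))*0) -> 0; overall: ((x+((x*8)+14))*0) -> 0
Fixed point: 0

Answer: 0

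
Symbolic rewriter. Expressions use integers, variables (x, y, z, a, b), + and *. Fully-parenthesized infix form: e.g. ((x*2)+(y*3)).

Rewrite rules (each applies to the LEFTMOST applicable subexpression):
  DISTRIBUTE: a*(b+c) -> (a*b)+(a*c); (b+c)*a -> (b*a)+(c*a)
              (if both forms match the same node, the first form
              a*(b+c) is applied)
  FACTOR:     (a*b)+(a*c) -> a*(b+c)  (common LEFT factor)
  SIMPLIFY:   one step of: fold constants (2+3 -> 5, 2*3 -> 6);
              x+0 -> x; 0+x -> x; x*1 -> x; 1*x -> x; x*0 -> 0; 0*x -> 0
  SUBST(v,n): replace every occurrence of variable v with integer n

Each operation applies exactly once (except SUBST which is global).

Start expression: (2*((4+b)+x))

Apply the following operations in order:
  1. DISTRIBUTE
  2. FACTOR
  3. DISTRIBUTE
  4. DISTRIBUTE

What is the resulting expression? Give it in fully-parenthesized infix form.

Answer: (((2*4)+(2*b))+(2*x))

Derivation:
Start: (2*((4+b)+x))
Apply DISTRIBUTE at root (target: (2*((4+b)+x))): (2*((4+b)+x)) -> ((2*(4+b))+(2*x))
Apply FACTOR at root (target: ((2*(4+b))+(2*x))): ((2*(4+b))+(2*x)) -> (2*((4+b)+x))
Apply DISTRIBUTE at root (target: (2*((4+b)+x))): (2*((4+b)+x)) -> ((2*(4+b))+(2*x))
Apply DISTRIBUTE at L (target: (2*(4+b))): ((2*(4+b))+(2*x)) -> (((2*4)+(2*b))+(2*x))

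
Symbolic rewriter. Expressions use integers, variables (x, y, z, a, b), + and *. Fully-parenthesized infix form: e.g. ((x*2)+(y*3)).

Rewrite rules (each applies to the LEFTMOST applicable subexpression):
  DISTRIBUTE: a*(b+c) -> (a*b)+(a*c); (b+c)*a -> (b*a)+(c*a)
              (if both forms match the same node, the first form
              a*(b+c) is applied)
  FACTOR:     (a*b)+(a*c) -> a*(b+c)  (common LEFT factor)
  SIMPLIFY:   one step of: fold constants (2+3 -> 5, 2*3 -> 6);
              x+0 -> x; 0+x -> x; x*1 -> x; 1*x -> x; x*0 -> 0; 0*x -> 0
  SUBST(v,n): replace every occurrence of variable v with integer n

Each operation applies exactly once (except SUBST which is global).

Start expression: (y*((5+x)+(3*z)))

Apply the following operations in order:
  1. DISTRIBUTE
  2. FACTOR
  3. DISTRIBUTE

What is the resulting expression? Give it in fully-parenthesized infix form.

Answer: ((y*(5+x))+(y*(3*z)))

Derivation:
Start: (y*((5+x)+(3*z)))
Apply DISTRIBUTE at root (target: (y*((5+x)+(3*z)))): (y*((5+x)+(3*z))) -> ((y*(5+x))+(y*(3*z)))
Apply FACTOR at root (target: ((y*(5+x))+(y*(3*z)))): ((y*(5+x))+(y*(3*z))) -> (y*((5+x)+(3*z)))
Apply DISTRIBUTE at root (target: (y*((5+x)+(3*z)))): (y*((5+x)+(3*z))) -> ((y*(5+x))+(y*(3*z)))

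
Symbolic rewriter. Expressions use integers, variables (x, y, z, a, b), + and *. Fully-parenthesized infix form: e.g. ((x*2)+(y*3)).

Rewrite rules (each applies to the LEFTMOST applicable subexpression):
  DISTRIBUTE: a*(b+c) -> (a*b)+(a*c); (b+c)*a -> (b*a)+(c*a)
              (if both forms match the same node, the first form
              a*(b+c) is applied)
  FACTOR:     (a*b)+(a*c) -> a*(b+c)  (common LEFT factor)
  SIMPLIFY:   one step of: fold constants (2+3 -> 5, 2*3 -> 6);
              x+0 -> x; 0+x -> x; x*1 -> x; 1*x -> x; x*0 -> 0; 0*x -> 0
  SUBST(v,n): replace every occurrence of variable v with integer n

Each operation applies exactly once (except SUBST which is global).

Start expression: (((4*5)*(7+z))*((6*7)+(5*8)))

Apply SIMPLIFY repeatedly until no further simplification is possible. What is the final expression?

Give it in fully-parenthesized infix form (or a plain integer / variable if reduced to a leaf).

Start: (((4*5)*(7+z))*((6*7)+(5*8)))
Step 1: at LL: (4*5) -> 20; overall: (((4*5)*(7+z))*((6*7)+(5*8))) -> ((20*(7+z))*((6*7)+(5*8)))
Step 2: at RL: (6*7) -> 42; overall: ((20*(7+z))*((6*7)+(5*8))) -> ((20*(7+z))*(42+(5*8)))
Step 3: at RR: (5*8) -> 40; overall: ((20*(7+z))*(42+(5*8))) -> ((20*(7+z))*(42+40))
Step 4: at R: (42+40) -> 82; overall: ((20*(7+z))*(42+40)) -> ((20*(7+z))*82)
Fixed point: ((20*(7+z))*82)

Answer: ((20*(7+z))*82)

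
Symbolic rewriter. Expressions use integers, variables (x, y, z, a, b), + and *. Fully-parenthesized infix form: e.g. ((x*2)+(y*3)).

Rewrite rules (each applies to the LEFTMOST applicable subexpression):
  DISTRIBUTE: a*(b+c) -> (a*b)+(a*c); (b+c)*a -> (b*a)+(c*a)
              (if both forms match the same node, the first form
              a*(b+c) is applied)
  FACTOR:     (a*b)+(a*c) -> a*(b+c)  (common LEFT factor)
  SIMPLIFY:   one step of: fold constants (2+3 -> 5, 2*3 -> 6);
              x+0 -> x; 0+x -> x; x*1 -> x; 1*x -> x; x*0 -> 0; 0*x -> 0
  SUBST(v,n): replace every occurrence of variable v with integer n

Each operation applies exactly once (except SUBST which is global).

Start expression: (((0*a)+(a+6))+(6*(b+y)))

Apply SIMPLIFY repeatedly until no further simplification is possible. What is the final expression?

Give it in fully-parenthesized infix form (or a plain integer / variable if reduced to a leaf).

Answer: ((a+6)+(6*(b+y)))

Derivation:
Start: (((0*a)+(a+6))+(6*(b+y)))
Step 1: at LL: (0*a) -> 0; overall: (((0*a)+(a+6))+(6*(b+y))) -> ((0+(a+6))+(6*(b+y)))
Step 2: at L: (0+(a+6)) -> (a+6); overall: ((0+(a+6))+(6*(b+y))) -> ((a+6)+(6*(b+y)))
Fixed point: ((a+6)+(6*(b+y)))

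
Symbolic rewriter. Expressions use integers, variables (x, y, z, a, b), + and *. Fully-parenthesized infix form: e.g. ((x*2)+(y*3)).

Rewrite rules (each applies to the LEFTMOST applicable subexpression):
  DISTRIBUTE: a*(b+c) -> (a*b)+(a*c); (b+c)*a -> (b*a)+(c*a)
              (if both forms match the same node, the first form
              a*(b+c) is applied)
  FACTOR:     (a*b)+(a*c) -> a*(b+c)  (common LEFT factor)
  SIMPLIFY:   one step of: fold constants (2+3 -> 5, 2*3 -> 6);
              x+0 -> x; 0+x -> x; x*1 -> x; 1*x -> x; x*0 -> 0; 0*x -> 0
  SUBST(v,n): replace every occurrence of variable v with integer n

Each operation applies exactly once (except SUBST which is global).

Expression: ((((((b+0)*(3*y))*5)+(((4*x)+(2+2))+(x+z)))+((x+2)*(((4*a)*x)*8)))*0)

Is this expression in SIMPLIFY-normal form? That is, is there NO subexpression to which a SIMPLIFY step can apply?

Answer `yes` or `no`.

Answer: no

Derivation:
Expression: ((((((b+0)*(3*y))*5)+(((4*x)+(2+2))+(x+z)))+((x+2)*(((4*a)*x)*8)))*0)
Scanning for simplifiable subexpressions (pre-order)...
  at root: ((((((b+0)*(3*y))*5)+(((4*x)+(2+2))+(x+z)))+((x+2)*(((4*a)*x)*8)))*0) (SIMPLIFIABLE)
  at L: (((((b+0)*(3*y))*5)+(((4*x)+(2+2))+(x+z)))+((x+2)*(((4*a)*x)*8))) (not simplifiable)
  at LL: ((((b+0)*(3*y))*5)+(((4*x)+(2+2))+(x+z))) (not simplifiable)
  at LLL: (((b+0)*(3*y))*5) (not simplifiable)
  at LLLL: ((b+0)*(3*y)) (not simplifiable)
  at LLLLL: (b+0) (SIMPLIFIABLE)
  at LLLLR: (3*y) (not simplifiable)
  at LLR: (((4*x)+(2+2))+(x+z)) (not simplifiable)
  at LLRL: ((4*x)+(2+2)) (not simplifiable)
  at LLRLL: (4*x) (not simplifiable)
  at LLRLR: (2+2) (SIMPLIFIABLE)
  at LLRR: (x+z) (not simplifiable)
  at LR: ((x+2)*(((4*a)*x)*8)) (not simplifiable)
  at LRL: (x+2) (not simplifiable)
  at LRR: (((4*a)*x)*8) (not simplifiable)
  at LRRL: ((4*a)*x) (not simplifiable)
  at LRRLL: (4*a) (not simplifiable)
Found simplifiable subexpr at path root: ((((((b+0)*(3*y))*5)+(((4*x)+(2+2))+(x+z)))+((x+2)*(((4*a)*x)*8)))*0)
One SIMPLIFY step would give: 0
-> NOT in normal form.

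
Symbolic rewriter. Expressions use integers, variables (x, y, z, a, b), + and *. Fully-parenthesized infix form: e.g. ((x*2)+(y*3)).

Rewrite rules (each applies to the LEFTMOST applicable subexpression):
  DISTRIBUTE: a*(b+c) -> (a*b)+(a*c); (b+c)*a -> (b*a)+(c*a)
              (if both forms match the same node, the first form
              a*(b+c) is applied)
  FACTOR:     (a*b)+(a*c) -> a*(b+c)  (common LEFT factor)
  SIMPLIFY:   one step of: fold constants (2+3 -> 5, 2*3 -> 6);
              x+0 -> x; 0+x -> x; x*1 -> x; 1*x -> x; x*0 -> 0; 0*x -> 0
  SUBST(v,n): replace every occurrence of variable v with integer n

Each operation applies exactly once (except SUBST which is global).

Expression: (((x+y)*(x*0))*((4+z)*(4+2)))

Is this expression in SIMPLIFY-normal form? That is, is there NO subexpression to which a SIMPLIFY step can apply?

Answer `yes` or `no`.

Answer: no

Derivation:
Expression: (((x+y)*(x*0))*((4+z)*(4+2)))
Scanning for simplifiable subexpressions (pre-order)...
  at root: (((x+y)*(x*0))*((4+z)*(4+2))) (not simplifiable)
  at L: ((x+y)*(x*0)) (not simplifiable)
  at LL: (x+y) (not simplifiable)
  at LR: (x*0) (SIMPLIFIABLE)
  at R: ((4+z)*(4+2)) (not simplifiable)
  at RL: (4+z) (not simplifiable)
  at RR: (4+2) (SIMPLIFIABLE)
Found simplifiable subexpr at path LR: (x*0)
One SIMPLIFY step would give: (((x+y)*0)*((4+z)*(4+2)))
-> NOT in normal form.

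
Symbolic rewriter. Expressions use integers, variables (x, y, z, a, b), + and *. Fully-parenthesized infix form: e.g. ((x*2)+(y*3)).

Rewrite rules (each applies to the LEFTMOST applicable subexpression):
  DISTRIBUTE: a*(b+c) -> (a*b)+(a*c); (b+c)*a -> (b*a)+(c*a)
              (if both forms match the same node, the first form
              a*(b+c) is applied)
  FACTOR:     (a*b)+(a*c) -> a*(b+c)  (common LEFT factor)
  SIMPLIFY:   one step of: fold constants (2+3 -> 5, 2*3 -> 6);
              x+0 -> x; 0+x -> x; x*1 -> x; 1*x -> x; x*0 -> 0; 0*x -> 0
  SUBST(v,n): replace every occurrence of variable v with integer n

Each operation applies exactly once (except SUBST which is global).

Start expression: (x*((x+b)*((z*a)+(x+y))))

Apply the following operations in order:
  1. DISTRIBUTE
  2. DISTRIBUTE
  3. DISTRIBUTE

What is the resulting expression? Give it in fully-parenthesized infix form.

Start: (x*((x+b)*((z*a)+(x+y))))
Apply DISTRIBUTE at R (target: ((x+b)*((z*a)+(x+y)))): (x*((x+b)*((z*a)+(x+y)))) -> (x*(((x+b)*(z*a))+((x+b)*(x+y))))
Apply DISTRIBUTE at root (target: (x*(((x+b)*(z*a))+((x+b)*(x+y))))): (x*(((x+b)*(z*a))+((x+b)*(x+y)))) -> ((x*((x+b)*(z*a)))+(x*((x+b)*(x+y))))
Apply DISTRIBUTE at LR (target: ((x+b)*(z*a))): ((x*((x+b)*(z*a)))+(x*((x+b)*(x+y)))) -> ((x*((x*(z*a))+(b*(z*a))))+(x*((x+b)*(x+y))))

Answer: ((x*((x*(z*a))+(b*(z*a))))+(x*((x+b)*(x+y))))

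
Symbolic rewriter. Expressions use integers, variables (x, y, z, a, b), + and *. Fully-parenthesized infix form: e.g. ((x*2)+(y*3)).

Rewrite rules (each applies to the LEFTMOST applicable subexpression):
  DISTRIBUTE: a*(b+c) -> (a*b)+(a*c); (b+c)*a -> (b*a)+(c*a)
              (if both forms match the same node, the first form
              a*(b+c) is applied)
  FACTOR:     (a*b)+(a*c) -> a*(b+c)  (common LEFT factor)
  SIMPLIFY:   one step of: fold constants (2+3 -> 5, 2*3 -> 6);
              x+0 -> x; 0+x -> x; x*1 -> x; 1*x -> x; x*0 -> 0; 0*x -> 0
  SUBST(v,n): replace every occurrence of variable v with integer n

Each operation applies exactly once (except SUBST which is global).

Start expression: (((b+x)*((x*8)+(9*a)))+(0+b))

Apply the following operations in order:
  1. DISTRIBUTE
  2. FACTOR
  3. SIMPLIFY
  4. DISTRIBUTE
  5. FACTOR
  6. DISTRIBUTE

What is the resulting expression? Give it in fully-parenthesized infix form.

Answer: ((((b+x)*(x*8))+((b+x)*(9*a)))+b)

Derivation:
Start: (((b+x)*((x*8)+(9*a)))+(0+b))
Apply DISTRIBUTE at L (target: ((b+x)*((x*8)+(9*a)))): (((b+x)*((x*8)+(9*a)))+(0+b)) -> ((((b+x)*(x*8))+((b+x)*(9*a)))+(0+b))
Apply FACTOR at L (target: (((b+x)*(x*8))+((b+x)*(9*a)))): ((((b+x)*(x*8))+((b+x)*(9*a)))+(0+b)) -> (((b+x)*((x*8)+(9*a)))+(0+b))
Apply SIMPLIFY at R (target: (0+b)): (((b+x)*((x*8)+(9*a)))+(0+b)) -> (((b+x)*((x*8)+(9*a)))+b)
Apply DISTRIBUTE at L (target: ((b+x)*((x*8)+(9*a)))): (((b+x)*((x*8)+(9*a)))+b) -> ((((b+x)*(x*8))+((b+x)*(9*a)))+b)
Apply FACTOR at L (target: (((b+x)*(x*8))+((b+x)*(9*a)))): ((((b+x)*(x*8))+((b+x)*(9*a)))+b) -> (((b+x)*((x*8)+(9*a)))+b)
Apply DISTRIBUTE at L (target: ((b+x)*((x*8)+(9*a)))): (((b+x)*((x*8)+(9*a)))+b) -> ((((b+x)*(x*8))+((b+x)*(9*a)))+b)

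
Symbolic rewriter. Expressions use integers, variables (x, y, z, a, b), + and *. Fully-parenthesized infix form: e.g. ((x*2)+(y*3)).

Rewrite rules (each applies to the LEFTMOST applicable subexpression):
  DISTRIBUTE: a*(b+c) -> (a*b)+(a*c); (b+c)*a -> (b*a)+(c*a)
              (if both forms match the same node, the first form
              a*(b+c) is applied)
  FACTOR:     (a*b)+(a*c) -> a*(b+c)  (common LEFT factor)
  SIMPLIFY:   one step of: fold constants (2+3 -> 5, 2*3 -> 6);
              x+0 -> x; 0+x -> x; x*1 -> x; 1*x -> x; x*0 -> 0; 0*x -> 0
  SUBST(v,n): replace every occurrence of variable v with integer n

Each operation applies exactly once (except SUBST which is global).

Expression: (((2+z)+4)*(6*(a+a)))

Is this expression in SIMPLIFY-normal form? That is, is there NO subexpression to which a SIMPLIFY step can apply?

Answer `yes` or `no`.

Answer: yes

Derivation:
Expression: (((2+z)+4)*(6*(a+a)))
Scanning for simplifiable subexpressions (pre-order)...
  at root: (((2+z)+4)*(6*(a+a))) (not simplifiable)
  at L: ((2+z)+4) (not simplifiable)
  at LL: (2+z) (not simplifiable)
  at R: (6*(a+a)) (not simplifiable)
  at RR: (a+a) (not simplifiable)
Result: no simplifiable subexpression found -> normal form.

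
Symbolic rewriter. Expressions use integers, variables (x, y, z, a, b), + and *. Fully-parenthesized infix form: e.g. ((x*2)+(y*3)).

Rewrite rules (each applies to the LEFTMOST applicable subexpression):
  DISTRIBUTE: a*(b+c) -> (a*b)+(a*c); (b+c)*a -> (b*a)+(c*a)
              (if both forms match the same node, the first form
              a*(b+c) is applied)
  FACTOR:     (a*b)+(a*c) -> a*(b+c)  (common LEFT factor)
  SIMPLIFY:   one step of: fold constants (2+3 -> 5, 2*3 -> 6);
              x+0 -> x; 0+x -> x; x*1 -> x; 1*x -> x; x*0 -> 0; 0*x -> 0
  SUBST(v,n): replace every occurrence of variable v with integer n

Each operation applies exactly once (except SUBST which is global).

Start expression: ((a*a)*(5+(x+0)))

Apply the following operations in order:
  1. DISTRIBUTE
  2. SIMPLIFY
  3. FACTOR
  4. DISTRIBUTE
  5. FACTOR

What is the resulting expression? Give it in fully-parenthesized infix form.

Answer: ((a*a)*(5+x))

Derivation:
Start: ((a*a)*(5+(x+0)))
Apply DISTRIBUTE at root (target: ((a*a)*(5+(x+0)))): ((a*a)*(5+(x+0))) -> (((a*a)*5)+((a*a)*(x+0)))
Apply SIMPLIFY at RR (target: (x+0)): (((a*a)*5)+((a*a)*(x+0))) -> (((a*a)*5)+((a*a)*x))
Apply FACTOR at root (target: (((a*a)*5)+((a*a)*x))): (((a*a)*5)+((a*a)*x)) -> ((a*a)*(5+x))
Apply DISTRIBUTE at root (target: ((a*a)*(5+x))): ((a*a)*(5+x)) -> (((a*a)*5)+((a*a)*x))
Apply FACTOR at root (target: (((a*a)*5)+((a*a)*x))): (((a*a)*5)+((a*a)*x)) -> ((a*a)*(5+x))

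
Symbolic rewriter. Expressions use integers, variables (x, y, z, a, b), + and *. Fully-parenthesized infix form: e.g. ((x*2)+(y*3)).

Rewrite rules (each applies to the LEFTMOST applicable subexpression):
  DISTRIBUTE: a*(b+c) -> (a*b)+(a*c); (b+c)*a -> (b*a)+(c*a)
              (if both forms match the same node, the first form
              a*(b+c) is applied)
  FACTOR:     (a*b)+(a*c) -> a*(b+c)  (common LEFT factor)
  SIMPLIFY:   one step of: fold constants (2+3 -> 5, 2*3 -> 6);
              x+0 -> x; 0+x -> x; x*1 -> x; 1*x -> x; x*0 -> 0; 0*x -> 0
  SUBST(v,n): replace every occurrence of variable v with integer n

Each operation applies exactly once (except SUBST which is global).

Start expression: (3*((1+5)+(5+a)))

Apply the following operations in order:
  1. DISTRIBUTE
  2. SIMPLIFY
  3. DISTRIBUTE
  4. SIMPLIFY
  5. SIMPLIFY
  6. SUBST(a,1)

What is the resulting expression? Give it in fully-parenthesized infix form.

Start: (3*((1+5)+(5+a)))
Apply DISTRIBUTE at root (target: (3*((1+5)+(5+a)))): (3*((1+5)+(5+a))) -> ((3*(1+5))+(3*(5+a)))
Apply SIMPLIFY at LR (target: (1+5)): ((3*(1+5))+(3*(5+a))) -> ((3*6)+(3*(5+a)))
Apply DISTRIBUTE at R (target: (3*(5+a))): ((3*6)+(3*(5+a))) -> ((3*6)+((3*5)+(3*a)))
Apply SIMPLIFY at L (target: (3*6)): ((3*6)+((3*5)+(3*a))) -> (18+((3*5)+(3*a)))
Apply SIMPLIFY at RL (target: (3*5)): (18+((3*5)+(3*a))) -> (18+(15+(3*a)))
Apply SUBST(a,1): (18+(15+(3*a))) -> (18+(15+(3*1)))

Answer: (18+(15+(3*1)))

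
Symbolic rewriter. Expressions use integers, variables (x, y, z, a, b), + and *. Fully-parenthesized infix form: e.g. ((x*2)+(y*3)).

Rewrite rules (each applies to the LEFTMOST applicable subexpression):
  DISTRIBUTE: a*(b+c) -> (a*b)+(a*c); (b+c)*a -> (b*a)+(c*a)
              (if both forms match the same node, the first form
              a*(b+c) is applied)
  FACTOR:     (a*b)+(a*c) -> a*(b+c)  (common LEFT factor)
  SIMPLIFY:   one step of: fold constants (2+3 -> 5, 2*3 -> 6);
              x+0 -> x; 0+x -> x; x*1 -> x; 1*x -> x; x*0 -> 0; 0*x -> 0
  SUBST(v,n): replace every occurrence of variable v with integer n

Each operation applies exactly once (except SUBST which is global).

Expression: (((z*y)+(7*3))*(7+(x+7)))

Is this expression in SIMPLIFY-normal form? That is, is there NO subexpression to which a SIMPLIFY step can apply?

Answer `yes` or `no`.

Answer: no

Derivation:
Expression: (((z*y)+(7*3))*(7+(x+7)))
Scanning for simplifiable subexpressions (pre-order)...
  at root: (((z*y)+(7*3))*(7+(x+7))) (not simplifiable)
  at L: ((z*y)+(7*3)) (not simplifiable)
  at LL: (z*y) (not simplifiable)
  at LR: (7*3) (SIMPLIFIABLE)
  at R: (7+(x+7)) (not simplifiable)
  at RR: (x+7) (not simplifiable)
Found simplifiable subexpr at path LR: (7*3)
One SIMPLIFY step would give: (((z*y)+21)*(7+(x+7)))
-> NOT in normal form.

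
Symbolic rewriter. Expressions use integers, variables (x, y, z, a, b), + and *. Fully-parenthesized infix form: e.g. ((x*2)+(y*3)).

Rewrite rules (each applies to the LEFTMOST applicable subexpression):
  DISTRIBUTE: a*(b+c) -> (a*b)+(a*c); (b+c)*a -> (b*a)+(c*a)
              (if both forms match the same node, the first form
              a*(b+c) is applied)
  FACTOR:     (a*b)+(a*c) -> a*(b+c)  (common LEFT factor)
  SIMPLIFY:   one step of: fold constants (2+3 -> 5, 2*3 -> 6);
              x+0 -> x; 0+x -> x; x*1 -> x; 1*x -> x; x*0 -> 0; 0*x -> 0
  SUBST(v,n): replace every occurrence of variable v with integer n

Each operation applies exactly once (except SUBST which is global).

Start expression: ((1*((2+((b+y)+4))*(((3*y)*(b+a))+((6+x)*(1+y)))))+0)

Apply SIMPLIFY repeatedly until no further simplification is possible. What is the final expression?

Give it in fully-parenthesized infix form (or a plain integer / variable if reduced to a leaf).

Start: ((1*((2+((b+y)+4))*(((3*y)*(b+a))+((6+x)*(1+y)))))+0)
Step 1: at root: ((1*((2+((b+y)+4))*(((3*y)*(b+a))+((6+x)*(1+y)))))+0) -> (1*((2+((b+y)+4))*(((3*y)*(b+a))+((6+x)*(1+y))))); overall: ((1*((2+((b+y)+4))*(((3*y)*(b+a))+((6+x)*(1+y)))))+0) -> (1*((2+((b+y)+4))*(((3*y)*(b+a))+((6+x)*(1+y)))))
Step 2: at root: (1*((2+((b+y)+4))*(((3*y)*(b+a))+((6+x)*(1+y))))) -> ((2+((b+y)+4))*(((3*y)*(b+a))+((6+x)*(1+y)))); overall: (1*((2+((b+y)+4))*(((3*y)*(b+a))+((6+x)*(1+y))))) -> ((2+((b+y)+4))*(((3*y)*(b+a))+((6+x)*(1+y))))
Fixed point: ((2+((b+y)+4))*(((3*y)*(b+a))+((6+x)*(1+y))))

Answer: ((2+((b+y)+4))*(((3*y)*(b+a))+((6+x)*(1+y))))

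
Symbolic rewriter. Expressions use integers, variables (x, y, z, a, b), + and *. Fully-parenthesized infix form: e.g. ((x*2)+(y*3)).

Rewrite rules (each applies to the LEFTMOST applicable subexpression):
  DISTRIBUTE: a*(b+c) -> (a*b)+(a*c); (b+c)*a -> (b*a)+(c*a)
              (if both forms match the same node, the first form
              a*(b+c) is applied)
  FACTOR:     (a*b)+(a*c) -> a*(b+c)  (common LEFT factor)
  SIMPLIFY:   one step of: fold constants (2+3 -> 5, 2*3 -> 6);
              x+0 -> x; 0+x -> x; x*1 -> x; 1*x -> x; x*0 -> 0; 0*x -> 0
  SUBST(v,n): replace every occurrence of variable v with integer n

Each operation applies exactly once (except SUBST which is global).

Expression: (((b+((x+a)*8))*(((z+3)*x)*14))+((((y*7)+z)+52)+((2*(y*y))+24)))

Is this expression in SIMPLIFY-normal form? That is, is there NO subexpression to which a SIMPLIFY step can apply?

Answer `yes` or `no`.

Answer: yes

Derivation:
Expression: (((b+((x+a)*8))*(((z+3)*x)*14))+((((y*7)+z)+52)+((2*(y*y))+24)))
Scanning for simplifiable subexpressions (pre-order)...
  at root: (((b+((x+a)*8))*(((z+3)*x)*14))+((((y*7)+z)+52)+((2*(y*y))+24))) (not simplifiable)
  at L: ((b+((x+a)*8))*(((z+3)*x)*14)) (not simplifiable)
  at LL: (b+((x+a)*8)) (not simplifiable)
  at LLR: ((x+a)*8) (not simplifiable)
  at LLRL: (x+a) (not simplifiable)
  at LR: (((z+3)*x)*14) (not simplifiable)
  at LRL: ((z+3)*x) (not simplifiable)
  at LRLL: (z+3) (not simplifiable)
  at R: ((((y*7)+z)+52)+((2*(y*y))+24)) (not simplifiable)
  at RL: (((y*7)+z)+52) (not simplifiable)
  at RLL: ((y*7)+z) (not simplifiable)
  at RLLL: (y*7) (not simplifiable)
  at RR: ((2*(y*y))+24) (not simplifiable)
  at RRL: (2*(y*y)) (not simplifiable)
  at RRLR: (y*y) (not simplifiable)
Result: no simplifiable subexpression found -> normal form.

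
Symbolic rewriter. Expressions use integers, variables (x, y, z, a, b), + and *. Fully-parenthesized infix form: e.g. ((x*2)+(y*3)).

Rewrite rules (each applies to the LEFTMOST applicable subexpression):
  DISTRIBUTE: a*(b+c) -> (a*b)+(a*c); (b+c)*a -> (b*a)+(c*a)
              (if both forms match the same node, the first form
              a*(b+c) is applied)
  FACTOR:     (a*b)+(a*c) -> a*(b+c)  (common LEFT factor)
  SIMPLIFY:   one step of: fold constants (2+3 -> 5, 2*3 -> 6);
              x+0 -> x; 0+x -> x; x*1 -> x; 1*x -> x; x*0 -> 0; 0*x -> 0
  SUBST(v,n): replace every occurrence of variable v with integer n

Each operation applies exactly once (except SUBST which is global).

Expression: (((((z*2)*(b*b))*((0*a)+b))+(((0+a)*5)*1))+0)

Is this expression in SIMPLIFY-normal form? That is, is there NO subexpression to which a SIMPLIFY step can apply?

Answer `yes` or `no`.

Expression: (((((z*2)*(b*b))*((0*a)+b))+(((0+a)*5)*1))+0)
Scanning for simplifiable subexpressions (pre-order)...
  at root: (((((z*2)*(b*b))*((0*a)+b))+(((0+a)*5)*1))+0) (SIMPLIFIABLE)
  at L: ((((z*2)*(b*b))*((0*a)+b))+(((0+a)*5)*1)) (not simplifiable)
  at LL: (((z*2)*(b*b))*((0*a)+b)) (not simplifiable)
  at LLL: ((z*2)*(b*b)) (not simplifiable)
  at LLLL: (z*2) (not simplifiable)
  at LLLR: (b*b) (not simplifiable)
  at LLR: ((0*a)+b) (not simplifiable)
  at LLRL: (0*a) (SIMPLIFIABLE)
  at LR: (((0+a)*5)*1) (SIMPLIFIABLE)
  at LRL: ((0+a)*5) (not simplifiable)
  at LRLL: (0+a) (SIMPLIFIABLE)
Found simplifiable subexpr at path root: (((((z*2)*(b*b))*((0*a)+b))+(((0+a)*5)*1))+0)
One SIMPLIFY step would give: ((((z*2)*(b*b))*((0*a)+b))+(((0+a)*5)*1))
-> NOT in normal form.

Answer: no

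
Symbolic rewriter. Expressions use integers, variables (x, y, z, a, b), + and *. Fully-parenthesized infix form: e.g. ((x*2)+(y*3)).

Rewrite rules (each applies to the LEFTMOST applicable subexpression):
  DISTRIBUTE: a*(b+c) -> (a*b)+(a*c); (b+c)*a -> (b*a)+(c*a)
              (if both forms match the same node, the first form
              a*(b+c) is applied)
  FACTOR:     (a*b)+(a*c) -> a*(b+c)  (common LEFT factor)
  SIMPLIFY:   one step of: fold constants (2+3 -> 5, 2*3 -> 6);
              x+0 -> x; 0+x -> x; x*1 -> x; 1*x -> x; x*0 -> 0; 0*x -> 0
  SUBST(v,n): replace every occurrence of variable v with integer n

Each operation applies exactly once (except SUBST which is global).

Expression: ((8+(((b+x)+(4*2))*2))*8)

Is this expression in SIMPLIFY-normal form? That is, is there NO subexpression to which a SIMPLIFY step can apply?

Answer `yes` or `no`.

Expression: ((8+(((b+x)+(4*2))*2))*8)
Scanning for simplifiable subexpressions (pre-order)...
  at root: ((8+(((b+x)+(4*2))*2))*8) (not simplifiable)
  at L: (8+(((b+x)+(4*2))*2)) (not simplifiable)
  at LR: (((b+x)+(4*2))*2) (not simplifiable)
  at LRL: ((b+x)+(4*2)) (not simplifiable)
  at LRLL: (b+x) (not simplifiable)
  at LRLR: (4*2) (SIMPLIFIABLE)
Found simplifiable subexpr at path LRLR: (4*2)
One SIMPLIFY step would give: ((8+(((b+x)+8)*2))*8)
-> NOT in normal form.

Answer: no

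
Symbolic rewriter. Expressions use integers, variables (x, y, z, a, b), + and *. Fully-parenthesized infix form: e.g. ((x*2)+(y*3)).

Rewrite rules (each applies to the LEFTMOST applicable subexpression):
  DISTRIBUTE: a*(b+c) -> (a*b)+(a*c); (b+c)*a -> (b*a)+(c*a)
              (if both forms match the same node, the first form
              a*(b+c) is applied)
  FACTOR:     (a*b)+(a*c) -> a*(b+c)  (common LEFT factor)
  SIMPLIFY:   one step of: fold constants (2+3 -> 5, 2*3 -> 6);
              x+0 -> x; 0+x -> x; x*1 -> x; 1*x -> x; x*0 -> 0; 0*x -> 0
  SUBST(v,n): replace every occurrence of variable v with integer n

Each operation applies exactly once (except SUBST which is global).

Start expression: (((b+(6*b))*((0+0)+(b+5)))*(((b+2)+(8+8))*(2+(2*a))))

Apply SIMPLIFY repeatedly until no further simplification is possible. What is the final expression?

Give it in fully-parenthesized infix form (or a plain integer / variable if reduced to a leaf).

Start: (((b+(6*b))*((0+0)+(b+5)))*(((b+2)+(8+8))*(2+(2*a))))
Step 1: at LRL: (0+0) -> 0; overall: (((b+(6*b))*((0+0)+(b+5)))*(((b+2)+(8+8))*(2+(2*a)))) -> (((b+(6*b))*(0+(b+5)))*(((b+2)+(8+8))*(2+(2*a))))
Step 2: at LR: (0+(b+5)) -> (b+5); overall: (((b+(6*b))*(0+(b+5)))*(((b+2)+(8+8))*(2+(2*a)))) -> (((b+(6*b))*(b+5))*(((b+2)+(8+8))*(2+(2*a))))
Step 3: at RLR: (8+8) -> 16; overall: (((b+(6*b))*(b+5))*(((b+2)+(8+8))*(2+(2*a)))) -> (((b+(6*b))*(b+5))*(((b+2)+16)*(2+(2*a))))
Fixed point: (((b+(6*b))*(b+5))*(((b+2)+16)*(2+(2*a))))

Answer: (((b+(6*b))*(b+5))*(((b+2)+16)*(2+(2*a))))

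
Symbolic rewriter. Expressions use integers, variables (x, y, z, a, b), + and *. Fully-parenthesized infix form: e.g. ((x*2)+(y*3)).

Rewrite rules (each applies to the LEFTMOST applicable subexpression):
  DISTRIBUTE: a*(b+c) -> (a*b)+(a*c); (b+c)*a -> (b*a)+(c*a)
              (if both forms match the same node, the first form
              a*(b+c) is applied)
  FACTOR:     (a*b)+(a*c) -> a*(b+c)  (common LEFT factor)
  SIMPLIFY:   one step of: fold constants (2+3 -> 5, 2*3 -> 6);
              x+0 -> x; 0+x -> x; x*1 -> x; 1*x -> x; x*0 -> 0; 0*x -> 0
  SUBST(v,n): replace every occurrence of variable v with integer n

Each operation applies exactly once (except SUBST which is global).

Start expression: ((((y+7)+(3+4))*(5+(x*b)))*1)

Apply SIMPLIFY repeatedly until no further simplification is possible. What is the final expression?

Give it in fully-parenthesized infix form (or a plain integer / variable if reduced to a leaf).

Answer: (((y+7)+7)*(5+(x*b)))

Derivation:
Start: ((((y+7)+(3+4))*(5+(x*b)))*1)
Step 1: at root: ((((y+7)+(3+4))*(5+(x*b)))*1) -> (((y+7)+(3+4))*(5+(x*b))); overall: ((((y+7)+(3+4))*(5+(x*b)))*1) -> (((y+7)+(3+4))*(5+(x*b)))
Step 2: at LR: (3+4) -> 7; overall: (((y+7)+(3+4))*(5+(x*b))) -> (((y+7)+7)*(5+(x*b)))
Fixed point: (((y+7)+7)*(5+(x*b)))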